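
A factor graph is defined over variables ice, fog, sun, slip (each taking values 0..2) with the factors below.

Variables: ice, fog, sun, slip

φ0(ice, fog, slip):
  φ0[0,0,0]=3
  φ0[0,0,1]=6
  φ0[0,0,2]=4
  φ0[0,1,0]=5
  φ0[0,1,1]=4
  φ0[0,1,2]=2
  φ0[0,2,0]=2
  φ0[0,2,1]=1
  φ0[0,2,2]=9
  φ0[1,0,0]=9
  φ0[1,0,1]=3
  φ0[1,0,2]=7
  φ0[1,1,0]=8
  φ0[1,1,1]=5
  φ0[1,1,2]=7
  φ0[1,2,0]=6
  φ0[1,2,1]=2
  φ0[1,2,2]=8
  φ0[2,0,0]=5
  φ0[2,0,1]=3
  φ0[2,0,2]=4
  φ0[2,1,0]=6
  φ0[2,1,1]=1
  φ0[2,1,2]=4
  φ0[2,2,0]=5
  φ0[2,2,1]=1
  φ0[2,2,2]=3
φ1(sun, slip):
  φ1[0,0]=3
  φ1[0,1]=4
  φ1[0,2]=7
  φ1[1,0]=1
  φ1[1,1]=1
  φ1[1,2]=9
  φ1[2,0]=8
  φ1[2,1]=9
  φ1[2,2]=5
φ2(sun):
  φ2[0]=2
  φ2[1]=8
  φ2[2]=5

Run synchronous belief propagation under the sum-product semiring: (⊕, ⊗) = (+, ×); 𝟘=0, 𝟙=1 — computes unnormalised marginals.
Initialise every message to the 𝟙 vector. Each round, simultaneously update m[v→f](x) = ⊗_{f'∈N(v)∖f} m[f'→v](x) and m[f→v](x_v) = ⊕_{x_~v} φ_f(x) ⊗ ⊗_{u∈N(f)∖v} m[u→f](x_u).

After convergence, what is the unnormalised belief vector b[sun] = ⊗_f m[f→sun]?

init: all messages = 𝟙 over 3 values
r1 m[φ0→ice] = [36, 55, 32]
r1 m[φ0→fog] = [44, 42, 37]
r1 m[φ0→slip] = [49, 26, 48]
r1 m[φ1→sun] = [14, 11, 22]
r1 m[φ1→slip] = [12, 14, 21]
r1 m[φ2→sun] = [2, 8, 5]
r1 m[ice→φ0] = [1, 1, 1]
r1 m[fog→φ0] = [1, 1, 1]
r1 m[sun→φ1] = [1, 1, 1]
r1 m[sun→φ2] = [1, 1, 1]
r1 m[slip→φ0] = [1, 1, 1]
r1 m[slip→φ1] = [1, 1, 1]
r2 m[φ0→ice] = [36, 55, 32]
r2 m[φ0→fog] = [44, 42, 37]
r2 m[φ0→slip] = [49, 26, 48]
r2 m[φ1→sun] = [14, 11, 22]
r2 m[φ1→slip] = [12, 14, 21]
r2 m[φ2→sun] = [2, 8, 5]
r2 m[ice→φ0] = [1, 1, 1]
r2 m[fog→φ0] = [1, 1, 1]
r2 m[sun→φ1] = [2, 8, 5]
r2 m[sun→φ2] = [14, 11, 22]
r2 m[slip→φ0] = [12, 14, 21]
r2 m[slip→φ1] = [49, 26, 48]
r3 m[φ0→ice] = [589, 878, 493]
r3 m[φ0→fog] = [687, 641, 632]
r3 m[φ0→slip] = [49, 26, 48]
r3 m[φ1→sun] = [587, 507, 866]
r3 m[φ1→slip] = [54, 61, 111]
r3 m[φ2→sun] = [2, 8, 5]
r3 m[ice→φ0] = [1, 1, 1]
r3 m[fog→φ0] = [1, 1, 1]
r3 m[sun→φ1] = [2, 8, 5]
r3 m[sun→φ2] = [14, 11, 22]
r3 m[slip→φ0] = [12, 14, 21]
r3 m[slip→φ1] = [49, 26, 48]
r4 m[φ0→ice] = [589, 878, 493]
r4 m[φ0→fog] = [687, 641, 632]
r4 m[φ0→slip] = [49, 26, 48]
r4 m[φ1→sun] = [587, 507, 866]
r4 m[φ1→slip] = [54, 61, 111]
r4 m[φ2→sun] = [2, 8, 5]
r4 m[ice→φ0] = [1, 1, 1]
r4 m[fog→φ0] = [1, 1, 1]
r4 m[sun→φ1] = [2, 8, 5]
r4 m[sun→φ2] = [587, 507, 866]
r4 m[slip→φ0] = [54, 61, 111]
r4 m[slip→φ1] = [49, 26, 48]
r5 m[φ0→ice] = [2876, 4294, 2390]
r5 m[φ0→fog] = [3315, 3079, 3166]
r5 m[φ0→slip] = [49, 26, 48]
r5 m[φ1→sun] = [587, 507, 866]
r5 m[φ1→slip] = [54, 61, 111]
r5 m[φ2→sun] = [2, 8, 5]
r5 m[ice→φ0] = [1, 1, 1]
r5 m[fog→φ0] = [1, 1, 1]
r5 m[sun→φ1] = [2, 8, 5]
r5 m[sun→φ2] = [587, 507, 866]
r5 m[slip→φ0] = [54, 61, 111]
r5 m[slip→φ1] = [49, 26, 48]
r6 m[φ0→ice] = [2876, 4294, 2390]
r6 m[φ0→fog] = [3315, 3079, 3166]
r6 m[φ0→slip] = [49, 26, 48]
r6 m[φ1→sun] = [587, 507, 866]
r6 m[φ1→slip] = [54, 61, 111]
r6 m[φ2→sun] = [2, 8, 5]
r6 m[ice→φ0] = [1, 1, 1]
r6 m[fog→φ0] = [1, 1, 1]
r6 m[sun→φ1] = [2, 8, 5]
r6 m[sun→φ2] = [587, 507, 866]
r6 m[slip→φ0] = [54, 61, 111]
r6 m[slip→φ1] = [49, 26, 48]
fixed point reached at round 6
b[sun] = ⊗ incoming = [1174, 4056, 4330]

b[sun] = [1174, 4056, 4330]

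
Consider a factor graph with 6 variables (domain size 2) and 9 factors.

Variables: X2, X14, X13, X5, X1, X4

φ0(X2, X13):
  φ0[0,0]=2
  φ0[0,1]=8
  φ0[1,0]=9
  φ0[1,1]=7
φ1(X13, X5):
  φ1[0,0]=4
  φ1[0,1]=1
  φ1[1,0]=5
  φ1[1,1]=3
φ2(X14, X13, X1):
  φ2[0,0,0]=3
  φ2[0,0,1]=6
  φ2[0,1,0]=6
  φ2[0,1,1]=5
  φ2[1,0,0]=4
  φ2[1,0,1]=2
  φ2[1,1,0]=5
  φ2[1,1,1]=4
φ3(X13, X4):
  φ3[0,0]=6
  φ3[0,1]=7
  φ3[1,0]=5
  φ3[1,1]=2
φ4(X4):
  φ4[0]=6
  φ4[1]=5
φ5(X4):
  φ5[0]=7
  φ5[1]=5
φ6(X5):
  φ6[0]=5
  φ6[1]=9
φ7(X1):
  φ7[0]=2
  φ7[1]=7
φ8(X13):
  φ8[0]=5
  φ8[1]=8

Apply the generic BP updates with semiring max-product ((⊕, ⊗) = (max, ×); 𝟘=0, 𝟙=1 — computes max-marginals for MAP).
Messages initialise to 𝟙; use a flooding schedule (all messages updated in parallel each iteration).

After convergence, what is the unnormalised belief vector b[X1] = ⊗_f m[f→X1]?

init: all messages = 𝟙 over 2 values
r1 m[φ0→X2] = [8, 9]
r1 m[φ0→X13] = [9, 8]
r1 m[φ1→X13] = [4, 5]
r1 m[φ1→X5] = [5, 3]
r1 m[φ2→X14] = [6, 5]
r1 m[φ2→X13] = [6, 6]
r1 m[φ2→X1] = [6, 6]
r1 m[φ3→X13] = [7, 5]
r1 m[φ3→X4] = [6, 7]
r1 m[φ4→X4] = [6, 5]
r1 m[φ5→X4] = [7, 5]
r1 m[φ6→X5] = [5, 9]
r1 m[φ7→X1] = [2, 7]
r1 m[φ8→X13] = [5, 8]
r1 m[X2→φ0] = [1, 1]
r1 m[X14→φ2] = [1, 1]
r1 m[X13→φ0] = [1, 1]
r1 m[X13→φ1] = [1, 1]
r1 m[X13→φ2] = [1, 1]
r1 m[X13→φ3] = [1, 1]
r1 m[X13→φ8] = [1, 1]
r1 m[X5→φ1] = [1, 1]
r1 m[X5→φ6] = [1, 1]
r1 m[X1→φ2] = [1, 1]
r1 m[X1→φ7] = [1, 1]
r1 m[X4→φ3] = [1, 1]
r1 m[X4→φ4] = [1, 1]
r1 m[X4→φ5] = [1, 1]
r2 m[φ0→X2] = [8, 9]
r2 m[φ0→X13] = [9, 8]
r2 m[φ1→X13] = [4, 5]
r2 m[φ1→X5] = [5, 3]
r2 m[φ2→X14] = [6, 5]
r2 m[φ2→X13] = [6, 6]
r2 m[φ2→X1] = [6, 6]
r2 m[φ3→X13] = [7, 5]
r2 m[φ3→X4] = [6, 7]
r2 m[φ4→X4] = [6, 5]
r2 m[φ5→X4] = [7, 5]
r2 m[φ6→X5] = [5, 9]
r2 m[φ7→X1] = [2, 7]
r2 m[φ8→X13] = [5, 8]
r2 m[X2→φ0] = [1, 1]
r2 m[X14→φ2] = [1, 1]
r2 m[X13→φ0] = [840, 1200]
r2 m[X13→φ1] = [1890, 1920]
r2 m[X13→φ2] = [1260, 1600]
r2 m[X13→φ3] = [1080, 1920]
r2 m[X13→φ8] = [1512, 1200]
r2 m[X5→φ1] = [5, 9]
r2 m[X5→φ6] = [5, 3]
r2 m[X1→φ2] = [2, 7]
r2 m[X1→φ7] = [6, 6]
r2 m[X4→φ3] = [42, 25]
r2 m[X4→φ4] = [42, 35]
r2 m[X4→φ5] = [36, 35]
r3 m[φ0→X2] = [9600, 8400]
r3 m[φ0→X13] = [9, 8]
r3 m[φ1→X13] = [20, 27]
r3 m[φ1→X5] = [9600, 5760]
r3 m[φ2→X14] = [56000, 44800]
r3 m[φ2→X13] = [42, 35]
r3 m[φ2→X1] = [9600, 8000]
r3 m[φ3→X13] = [252, 210]
r3 m[φ3→X4] = [9600, 7560]
r3 m[φ4→X4] = [6, 5]
r3 m[φ5→X4] = [7, 5]
r3 m[φ6→X5] = [5, 9]
r3 m[φ7→X1] = [2, 7]
r3 m[φ8→X13] = [5, 8]
r3 m[X2→φ0] = [1, 1]
r3 m[X14→φ2] = [1, 1]
r3 m[X13→φ0] = [840, 1200]
r3 m[X13→φ1] = [1890, 1920]
r3 m[X13→φ2] = [1260, 1600]
r3 m[X13→φ3] = [1080, 1920]
r3 m[X13→φ8] = [1512, 1200]
r3 m[X5→φ1] = [5, 9]
r3 m[X5→φ6] = [5, 3]
r3 m[X1→φ2] = [2, 7]
r3 m[X1→φ7] = [6, 6]
r3 m[X4→φ3] = [42, 25]
r3 m[X4→φ4] = [42, 35]
r3 m[X4→φ5] = [36, 35]
r4 m[φ0→X2] = [9600, 8400]
r4 m[φ0→X13] = [9, 8]
r4 m[φ1→X13] = [20, 27]
r4 m[φ1→X5] = [9600, 5760]
r4 m[φ2→X14] = [56000, 44800]
r4 m[φ2→X13] = [42, 35]
r4 m[φ2→X1] = [9600, 8000]
r4 m[φ3→X13] = [252, 210]
r4 m[φ3→X4] = [9600, 7560]
r4 m[φ4→X4] = [6, 5]
r4 m[φ5→X4] = [7, 5]
r4 m[φ6→X5] = [5, 9]
r4 m[φ7→X1] = [2, 7]
r4 m[φ8→X13] = [5, 8]
r4 m[X2→φ0] = [1, 1]
r4 m[X14→φ2] = [1, 1]
r4 m[X13→φ0] = [1058400, 1587600]
r4 m[X13→φ1] = [476280, 470400]
r4 m[X13→φ2] = [226800, 362880]
r4 m[X13→φ3] = [37800, 60480]
r4 m[X13→φ8] = [1905120, 1587600]
r4 m[X5→φ1] = [5, 9]
r4 m[X5→φ6] = [9600, 5760]
r4 m[X1→φ2] = [2, 7]
r4 m[X1→φ7] = [9600, 8000]
r4 m[X4→φ3] = [42, 25]
r4 m[X4→φ4] = [67200, 37800]
r4 m[X4→φ5] = [57600, 37800]
r5 m[φ0→X2] = [12700800, 11113200]
r5 m[φ0→X13] = [9, 8]
r5 m[φ1→X13] = [20, 27]
r5 m[φ1→X5] = [2352000, 1411200]
r5 m[φ2→X14] = [12700800, 10160640]
r5 m[φ2→X13] = [42, 35]
r5 m[φ2→X1] = [2177280, 1814400]
r5 m[φ3→X13] = [252, 210]
r5 m[φ3→X4] = [302400, 264600]
r5 m[φ4→X4] = [6, 5]
r5 m[φ5→X4] = [7, 5]
r5 m[φ6→X5] = [5, 9]
r5 m[φ7→X1] = [2, 7]
r5 m[φ8→X13] = [5, 8]
r5 m[X2→φ0] = [1, 1]
r5 m[X14→φ2] = [1, 1]
r5 m[X13→φ0] = [1058400, 1587600]
r5 m[X13→φ1] = [476280, 470400]
r5 m[X13→φ2] = [226800, 362880]
r5 m[X13→φ3] = [37800, 60480]
r5 m[X13→φ8] = [1905120, 1587600]
r5 m[X5→φ1] = [5, 9]
r5 m[X5→φ6] = [9600, 5760]
r5 m[X1→φ2] = [2, 7]
r5 m[X1→φ7] = [9600, 8000]
r5 m[X4→φ3] = [42, 25]
r5 m[X4→φ4] = [67200, 37800]
r5 m[X4→φ5] = [57600, 37800]
r6 m[φ0→X2] = [12700800, 11113200]
r6 m[φ0→X13] = [9, 8]
r6 m[φ1→X13] = [20, 27]
r6 m[φ1→X5] = [2352000, 1411200]
r6 m[φ2→X14] = [12700800, 10160640]
r6 m[φ2→X13] = [42, 35]
r6 m[φ2→X1] = [2177280, 1814400]
r6 m[φ3→X13] = [252, 210]
r6 m[φ3→X4] = [302400, 264600]
r6 m[φ4→X4] = [6, 5]
r6 m[φ5→X4] = [7, 5]
r6 m[φ6→X5] = [5, 9]
r6 m[φ7→X1] = [2, 7]
r6 m[φ8→X13] = [5, 8]
r6 m[X2→φ0] = [1, 1]
r6 m[X14→φ2] = [1, 1]
r6 m[X13→φ0] = [1058400, 1587600]
r6 m[X13→φ1] = [476280, 470400]
r6 m[X13→φ2] = [226800, 362880]
r6 m[X13→φ3] = [37800, 60480]
r6 m[X13→φ8] = [1905120, 1587600]
r6 m[X5→φ1] = [5, 9]
r6 m[X5→φ6] = [2352000, 1411200]
r6 m[X1→φ2] = [2, 7]
r6 m[X1→φ7] = [2177280, 1814400]
r6 m[X4→φ3] = [42, 25]
r6 m[X4→φ4] = [2116800, 1323000]
r6 m[X4→φ5] = [1814400, 1323000]
r7 m[φ0→X2] = [12700800, 11113200]
r7 m[φ0→X13] = [9, 8]
r7 m[φ1→X13] = [20, 27]
r7 m[φ1→X5] = [2352000, 1411200]
r7 m[φ2→X14] = [12700800, 10160640]
r7 m[φ2→X13] = [42, 35]
r7 m[φ2→X1] = [2177280, 1814400]
r7 m[φ3→X13] = [252, 210]
r7 m[φ3→X4] = [302400, 264600]
r7 m[φ4→X4] = [6, 5]
r7 m[φ5→X4] = [7, 5]
r7 m[φ6→X5] = [5, 9]
r7 m[φ7→X1] = [2, 7]
r7 m[φ8→X13] = [5, 8]
r7 m[X2→φ0] = [1, 1]
r7 m[X14→φ2] = [1, 1]
r7 m[X13→φ0] = [1058400, 1587600]
r7 m[X13→φ1] = [476280, 470400]
r7 m[X13→φ2] = [226800, 362880]
r7 m[X13→φ3] = [37800, 60480]
r7 m[X13→φ8] = [1905120, 1587600]
r7 m[X5→φ1] = [5, 9]
r7 m[X5→φ6] = [2352000, 1411200]
r7 m[X1→φ2] = [2, 7]
r7 m[X1→φ7] = [2177280, 1814400]
r7 m[X4→φ3] = [42, 25]
r7 m[X4→φ4] = [2116800, 1323000]
r7 m[X4→φ5] = [1814400, 1323000]
fixed point reached at round 7
b[X1] = ⊗ incoming = [4354560, 12700800]

b[X1] = [4354560, 12700800]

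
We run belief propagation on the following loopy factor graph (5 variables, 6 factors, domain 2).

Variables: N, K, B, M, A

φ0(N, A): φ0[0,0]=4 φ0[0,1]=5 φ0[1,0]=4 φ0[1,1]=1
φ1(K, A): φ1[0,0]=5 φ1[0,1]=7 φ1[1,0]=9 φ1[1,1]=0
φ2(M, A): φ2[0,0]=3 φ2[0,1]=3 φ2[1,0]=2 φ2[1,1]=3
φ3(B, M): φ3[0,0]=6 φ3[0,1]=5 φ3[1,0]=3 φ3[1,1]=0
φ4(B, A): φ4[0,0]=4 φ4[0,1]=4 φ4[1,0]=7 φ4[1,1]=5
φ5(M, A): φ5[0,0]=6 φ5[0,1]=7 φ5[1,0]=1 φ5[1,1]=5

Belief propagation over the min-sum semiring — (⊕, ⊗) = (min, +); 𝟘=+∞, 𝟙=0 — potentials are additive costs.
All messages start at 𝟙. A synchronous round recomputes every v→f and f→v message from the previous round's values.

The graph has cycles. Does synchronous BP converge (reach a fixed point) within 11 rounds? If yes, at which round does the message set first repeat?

NOT CONVERGED within 11 rounds

init: all messages = 𝟙 over 2 values
r1 m[φ0→N] = [4, 1]
r1 m[φ0→A] = [4, 1]
r1 m[φ1→K] = [5, 0]
r1 m[φ1→A] = [5, 0]
r1 m[φ2→M] = [3, 2]
r1 m[φ2→A] = [2, 3]
r1 m[φ3→B] = [5, 0]
r1 m[φ3→M] = [3, 0]
r1 m[φ4→B] = [4, 5]
r1 m[φ4→A] = [4, 4]
r1 m[φ5→M] = [6, 1]
r1 m[φ5→A] = [1, 5]
r1 m[N→φ0] = [0, 0]
r1 m[K→φ1] = [0, 0]
r1 m[B→φ3] = [0, 0]
r1 m[B→φ4] = [0, 0]
r1 m[M→φ2] = [0, 0]
r1 m[M→φ3] = [0, 0]
r1 m[M→φ5] = [0, 0]
r1 m[A→φ0] = [0, 0]
r1 m[A→φ1] = [0, 0]
r1 m[A→φ2] = [0, 0]
r1 m[A→φ4] = [0, 0]
r1 m[A→φ5] = [0, 0]
r2 m[φ0→N] = [4, 1]
r2 m[φ0→A] = [4, 1]
r2 m[φ1→K] = [5, 0]
r2 m[φ1→A] = [5, 0]
r2 m[φ2→M] = [3, 2]
r2 m[φ2→A] = [2, 3]
r2 m[φ3→B] = [5, 0]
r2 m[φ3→M] = [3, 0]
r2 m[φ4→B] = [4, 5]
r2 m[φ4→A] = [4, 4]
r2 m[φ5→M] = [6, 1]
r2 m[φ5→A] = [1, 5]
r2 m[N→φ0] = [0, 0]
r2 m[K→φ1] = [0, 0]
r2 m[B→φ3] = [4, 5]
r2 m[B→φ4] = [5, 0]
r2 m[M→φ2] = [9, 1]
r2 m[M→φ3] = [9, 3]
r2 m[M→φ5] = [6, 2]
r2 m[A→φ0] = [12, 12]
r2 m[A→φ1] = [11, 13]
r2 m[A→φ2] = [14, 10]
r2 m[A→φ4] = [12, 9]
r2 m[A→φ5] = [15, 8]
r3 m[φ0→N] = [16, 13]
r3 m[φ0→A] = [4, 1]
r3 m[φ1→K] = [16, 13]
r3 m[φ1→A] = [5, 0]
r3 m[φ2→M] = [13, 13]
r3 m[φ2→A] = [3, 4]
r3 m[φ3→B] = [8, 3]
r3 m[φ3→M] = [8, 5]
r3 m[φ4→B] = [13, 14]
r3 m[φ4→A] = [7, 5]
r3 m[φ5→M] = [15, 13]
r3 m[φ5→A] = [3, 7]
r3 m[N→φ0] = [0, 0]
r3 m[K→φ1] = [0, 0]
r3 m[B→φ3] = [4, 5]
r3 m[B→φ4] = [5, 0]
r3 m[M→φ2] = [9, 1]
r3 m[M→φ3] = [9, 3]
r3 m[M→φ5] = [6, 2]
r3 m[A→φ0] = [12, 12]
r3 m[A→φ1] = [11, 13]
r3 m[A→φ2] = [14, 10]
r3 m[A→φ4] = [12, 9]
r3 m[A→φ5] = [15, 8]
r4 m[φ0→N] = [16, 13]
r4 m[φ0→A] = [4, 1]
r4 m[φ1→K] = [16, 13]
r4 m[φ1→A] = [5, 0]
r4 m[φ2→M] = [13, 13]
r4 m[φ2→A] = [3, 4]
r4 m[φ3→B] = [8, 3]
r4 m[φ3→M] = [8, 5]
r4 m[φ4→B] = [13, 14]
r4 m[φ4→A] = [7, 5]
r4 m[φ5→M] = [15, 13]
r4 m[φ5→A] = [3, 7]
r4 m[N→φ0] = [0, 0]
r4 m[K→φ1] = [0, 0]
r4 m[B→φ3] = [13, 14]
r4 m[B→φ4] = [8, 3]
r4 m[M→φ2] = [23, 18]
r4 m[M→φ3] = [28, 26]
r4 m[M→φ5] = [21, 18]
r4 m[A→φ0] = [18, 16]
r4 m[A→φ1] = [17, 17]
r4 m[A→φ2] = [19, 13]
r4 m[A→φ4] = [15, 12]
r4 m[A→φ5] = [19, 10]
r5 m[φ0→N] = [21, 17]
r5 m[φ0→A] = [4, 1]
r5 m[φ1→K] = [22, 17]
r5 m[φ1→A] = [5, 0]
r5 m[φ2→M] = [16, 16]
r5 m[φ2→A] = [20, 21]
r5 m[φ3→B] = [31, 26]
r5 m[φ3→M] = [17, 14]
r5 m[φ4→B] = [16, 17]
r5 m[φ4→A] = [10, 8]
r5 m[φ5→M] = [17, 15]
r5 m[φ5→A] = [19, 23]
r5 m[N→φ0] = [0, 0]
r5 m[K→φ1] = [0, 0]
r5 m[B→φ3] = [13, 14]
r5 m[B→φ4] = [8, 3]
r5 m[M→φ2] = [23, 18]
r5 m[M→φ3] = [28, 26]
r5 m[M→φ5] = [21, 18]
r5 m[A→φ0] = [18, 16]
r5 m[A→φ1] = [17, 17]
r5 m[A→φ2] = [19, 13]
r5 m[A→φ4] = [15, 12]
r5 m[A→φ5] = [19, 10]
r6 m[φ0→N] = [21, 17]
r6 m[φ0→A] = [4, 1]
r6 m[φ1→K] = [22, 17]
r6 m[φ1→A] = [5, 0]
r6 m[φ2→M] = [16, 16]
r6 m[φ2→A] = [20, 21]
r6 m[φ3→B] = [31, 26]
r6 m[φ3→M] = [17, 14]
r6 m[φ4→B] = [16, 17]
r6 m[φ4→A] = [10, 8]
r6 m[φ5→M] = [17, 15]
r6 m[φ5→A] = [19, 23]
r6 m[N→φ0] = [0, 0]
r6 m[K→φ1] = [0, 0]
r6 m[B→φ3] = [16, 17]
r6 m[B→φ4] = [31, 26]
r6 m[M→φ2] = [34, 29]
r6 m[M→φ3] = [33, 31]
r6 m[M→φ5] = [33, 30]
r6 m[A→φ0] = [54, 52]
r6 m[A→φ1] = [53, 53]
r6 m[A→φ2] = [38, 32]
r6 m[A→φ4] = [48, 45]
r6 m[A→φ5] = [39, 30]
r7 m[φ0→N] = [57, 53]
r7 m[φ0→A] = [4, 1]
r7 m[φ1→K] = [58, 53]
r7 m[φ1→A] = [5, 0]
r7 m[φ2→M] = [35, 35]
r7 m[φ2→A] = [31, 32]
r7 m[φ3→B] = [36, 31]
r7 m[φ3→M] = [20, 17]
r7 m[φ4→B] = [49, 50]
r7 m[φ4→A] = [33, 31]
r7 m[φ5→M] = [37, 35]
r7 m[φ5→A] = [31, 35]
r7 m[N→φ0] = [0, 0]
r7 m[K→φ1] = [0, 0]
r7 m[B→φ3] = [16, 17]
r7 m[B→φ4] = [31, 26]
r7 m[M→φ2] = [34, 29]
r7 m[M→φ3] = [33, 31]
r7 m[M→φ5] = [33, 30]
r7 m[A→φ0] = [54, 52]
r7 m[A→φ1] = [53, 53]
r7 m[A→φ2] = [38, 32]
r7 m[A→φ4] = [48, 45]
r7 m[A→φ5] = [39, 30]
r8 m[φ0→N] = [57, 53]
r8 m[φ0→A] = [4, 1]
r8 m[φ1→K] = [58, 53]
r8 m[φ1→A] = [5, 0]
r8 m[φ2→M] = [35, 35]
r8 m[φ2→A] = [31, 32]
r8 m[φ3→B] = [36, 31]
r8 m[φ3→M] = [20, 17]
r8 m[φ4→B] = [49, 50]
r8 m[φ4→A] = [33, 31]
r8 m[φ5→M] = [37, 35]
r8 m[φ5→A] = [31, 35]
r8 m[N→φ0] = [0, 0]
r8 m[K→φ1] = [0, 0]
r8 m[B→φ3] = [49, 50]
r8 m[B→φ4] = [36, 31]
r8 m[M→φ2] = [57, 52]
r8 m[M→φ3] = [72, 70]
r8 m[M→φ5] = [55, 52]
r8 m[A→φ0] = [100, 98]
r8 m[A→φ1] = [99, 99]
r8 m[A→φ2] = [73, 67]
r8 m[A→φ4] = [71, 68]
r8 m[A→φ5] = [73, 64]
r9 m[φ0→N] = [103, 99]
r9 m[φ0→A] = [4, 1]
r9 m[φ1→K] = [104, 99]
r9 m[φ1→A] = [5, 0]
r9 m[φ2→M] = [70, 70]
r9 m[φ2→A] = [54, 55]
r9 m[φ3→B] = [75, 70]
r9 m[φ3→M] = [53, 50]
r9 m[φ4→B] = [72, 73]
r9 m[φ4→A] = [38, 36]
r9 m[φ5→M] = [71, 69]
r9 m[φ5→A] = [53, 57]
r9 m[N→φ0] = [0, 0]
r9 m[K→φ1] = [0, 0]
r9 m[B→φ3] = [49, 50]
r9 m[B→φ4] = [36, 31]
r9 m[M→φ2] = [57, 52]
r9 m[M→φ3] = [72, 70]
r9 m[M→φ5] = [55, 52]
r9 m[A→φ0] = [100, 98]
r9 m[A→φ1] = [99, 99]
r9 m[A→φ2] = [73, 67]
r9 m[A→φ4] = [71, 68]
r9 m[A→φ5] = [73, 64]
r10 m[φ0→N] = [103, 99]
r10 m[φ0→A] = [4, 1]
r10 m[φ1→K] = [104, 99]
r10 m[φ1→A] = [5, 0]
r10 m[φ2→M] = [70, 70]
r10 m[φ2→A] = [54, 55]
r10 m[φ3→B] = [75, 70]
r10 m[φ3→M] = [53, 50]
r10 m[φ4→B] = [72, 73]
r10 m[φ4→A] = [38, 36]
r10 m[φ5→M] = [71, 69]
r10 m[φ5→A] = [53, 57]
r10 m[N→φ0] = [0, 0]
r10 m[K→φ1] = [0, 0]
r10 m[B→φ3] = [72, 73]
r10 m[B→φ4] = [75, 70]
r10 m[M→φ2] = [124, 119]
r10 m[M→φ3] = [141, 139]
r10 m[M→φ5] = [123, 120]
r10 m[A→φ0] = [150, 148]
r10 m[A→φ1] = [149, 149]
r10 m[A→φ2] = [100, 94]
r10 m[A→φ4] = [116, 113]
r10 m[A→φ5] = [101, 92]
r11 m[φ0→N] = [153, 149]
r11 m[φ0→A] = [4, 1]
r11 m[φ1→K] = [154, 149]
r11 m[φ1→A] = [5, 0]
r11 m[φ2→M] = [97, 97]
r11 m[φ2→A] = [121, 122]
r11 m[φ3→B] = [144, 139]
r11 m[φ3→M] = [76, 73]
r11 m[φ4→B] = [117, 118]
r11 m[φ4→A] = [77, 75]
r11 m[φ5→M] = [99, 97]
r11 m[φ5→A] = [121, 125]
r11 m[N→φ0] = [0, 0]
r11 m[K→φ1] = [0, 0]
r11 m[B→φ3] = [72, 73]
r11 m[B→φ4] = [75, 70]
r11 m[M→φ2] = [124, 119]
r11 m[M→φ3] = [141, 139]
r11 m[M→φ5] = [123, 120]
r11 m[A→φ0] = [150, 148]
r11 m[A→φ1] = [149, 149]
r11 m[A→φ2] = [100, 94]
r11 m[A→φ4] = [116, 113]
r11 m[A→φ5] = [101, 92]
no fixed point within 11 rounds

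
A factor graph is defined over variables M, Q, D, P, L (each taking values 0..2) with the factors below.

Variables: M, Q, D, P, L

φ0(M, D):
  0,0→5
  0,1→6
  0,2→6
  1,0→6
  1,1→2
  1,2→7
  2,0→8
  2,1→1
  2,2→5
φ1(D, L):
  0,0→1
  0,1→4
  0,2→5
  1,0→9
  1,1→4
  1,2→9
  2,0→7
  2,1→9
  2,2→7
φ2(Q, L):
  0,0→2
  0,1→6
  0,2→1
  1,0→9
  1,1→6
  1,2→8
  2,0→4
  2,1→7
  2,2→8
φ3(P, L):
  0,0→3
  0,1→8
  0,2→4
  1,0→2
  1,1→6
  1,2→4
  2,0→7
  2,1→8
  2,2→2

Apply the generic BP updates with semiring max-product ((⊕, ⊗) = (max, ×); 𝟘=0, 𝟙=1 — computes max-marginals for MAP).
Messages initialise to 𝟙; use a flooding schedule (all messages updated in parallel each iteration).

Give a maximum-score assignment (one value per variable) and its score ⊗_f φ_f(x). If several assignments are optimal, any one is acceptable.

init: all messages = 𝟙 over 3 values
r1 m[φ0→M] = [6, 7, 8]
r1 m[φ0→D] = [8, 6, 7]
r1 m[φ1→D] = [5, 9, 9]
r1 m[φ1→L] = [9, 9, 9]
r1 m[φ2→Q] = [6, 9, 8]
r1 m[φ2→L] = [9, 7, 8]
r1 m[φ3→P] = [8, 6, 8]
r1 m[φ3→L] = [7, 8, 4]
r1 m[M→φ0] = [1, 1, 1]
r1 m[Q→φ2] = [1, 1, 1]
r1 m[D→φ0] = [1, 1, 1]
r1 m[D→φ1] = [1, 1, 1]
r1 m[P→φ3] = [1, 1, 1]
r1 m[L→φ1] = [1, 1, 1]
r1 m[L→φ2] = [1, 1, 1]
r1 m[L→φ3] = [1, 1, 1]
r2 m[φ0→M] = [6, 7, 8]
r2 m[φ0→D] = [8, 6, 7]
r2 m[φ1→D] = [5, 9, 9]
r2 m[φ1→L] = [9, 9, 9]
r2 m[φ2→Q] = [6, 9, 8]
r2 m[φ2→L] = [9, 7, 8]
r2 m[φ3→P] = [8, 6, 8]
r2 m[φ3→L] = [7, 8, 4]
r2 m[M→φ0] = [1, 1, 1]
r2 m[Q→φ2] = [1, 1, 1]
r2 m[D→φ0] = [5, 9, 9]
r2 m[D→φ1] = [8, 6, 7]
r2 m[P→φ3] = [1, 1, 1]
r2 m[L→φ1] = [63, 56, 32]
r2 m[L→φ2] = [63, 72, 36]
r2 m[L→φ3] = [81, 63, 72]
r3 m[φ0→M] = [54, 63, 45]
r3 m[φ0→D] = [8, 6, 7]
r3 m[φ1→D] = [224, 567, 504]
r3 m[φ1→L] = [54, 63, 54]
r3 m[φ2→Q] = [432, 567, 504]
r3 m[φ2→L] = [9, 7, 8]
r3 m[φ3→P] = [504, 378, 567]
r3 m[φ3→L] = [7, 8, 4]
r3 m[M→φ0] = [1, 1, 1]
r3 m[Q→φ2] = [1, 1, 1]
r3 m[D→φ0] = [5, 9, 9]
r3 m[D→φ1] = [8, 6, 7]
r3 m[P→φ3] = [1, 1, 1]
r3 m[L→φ1] = [63, 56, 32]
r3 m[L→φ2] = [63, 72, 36]
r3 m[L→φ3] = [81, 63, 72]
r4 m[φ0→M] = [54, 63, 45]
r4 m[φ0→D] = [8, 6, 7]
r4 m[φ1→D] = [224, 567, 504]
r4 m[φ1→L] = [54, 63, 54]
r4 m[φ2→Q] = [432, 567, 504]
r4 m[φ2→L] = [9, 7, 8]
r4 m[φ3→P] = [504, 378, 567]
r4 m[φ3→L] = [7, 8, 4]
r4 m[M→φ0] = [1, 1, 1]
r4 m[Q→φ2] = [1, 1, 1]
r4 m[D→φ0] = [224, 567, 504]
r4 m[D→φ1] = [8, 6, 7]
r4 m[P→φ3] = [1, 1, 1]
r4 m[L→φ1] = [63, 56, 32]
r4 m[L→φ2] = [378, 504, 216]
r4 m[L→φ3] = [486, 441, 432]
r5 m[φ0→M] = [3402, 3528, 2520]
r5 m[φ0→D] = [8, 6, 7]
r5 m[φ1→D] = [224, 567, 504]
r5 m[φ1→L] = [54, 63, 54]
r5 m[φ2→Q] = [3024, 3402, 3528]
r5 m[φ2→L] = [9, 7, 8]
r5 m[φ3→P] = [3528, 2646, 3528]
r5 m[φ3→L] = [7, 8, 4]
r5 m[M→φ0] = [1, 1, 1]
r5 m[Q→φ2] = [1, 1, 1]
r5 m[D→φ0] = [224, 567, 504]
r5 m[D→φ1] = [8, 6, 7]
r5 m[P→φ3] = [1, 1, 1]
r5 m[L→φ1] = [63, 56, 32]
r5 m[L→φ2] = [378, 504, 216]
r5 m[L→φ3] = [486, 441, 432]
r6 m[φ0→M] = [3402, 3528, 2520]
r6 m[φ0→D] = [8, 6, 7]
r6 m[φ1→D] = [224, 567, 504]
r6 m[φ1→L] = [54, 63, 54]
r6 m[φ2→Q] = [3024, 3402, 3528]
r6 m[φ2→L] = [9, 7, 8]
r6 m[φ3→P] = [3528, 2646, 3528]
r6 m[φ3→L] = [7, 8, 4]
r6 m[M→φ0] = [1, 1, 1]
r6 m[Q→φ2] = [1, 1, 1]
r6 m[D→φ0] = [224, 567, 504]
r6 m[D→φ1] = [8, 6, 7]
r6 m[P→φ3] = [1, 1, 1]
r6 m[L→φ1] = [63, 56, 32]
r6 m[L→φ2] = [378, 504, 216]
r6 m[L→φ3] = [486, 441, 432]
fixed point reached at round 6
traceback from M: (M=1, Q=2, D=2, P=0, L=1), score=3528

assignment: (M=1, Q=2, D=2, P=0, L=1); score = 3528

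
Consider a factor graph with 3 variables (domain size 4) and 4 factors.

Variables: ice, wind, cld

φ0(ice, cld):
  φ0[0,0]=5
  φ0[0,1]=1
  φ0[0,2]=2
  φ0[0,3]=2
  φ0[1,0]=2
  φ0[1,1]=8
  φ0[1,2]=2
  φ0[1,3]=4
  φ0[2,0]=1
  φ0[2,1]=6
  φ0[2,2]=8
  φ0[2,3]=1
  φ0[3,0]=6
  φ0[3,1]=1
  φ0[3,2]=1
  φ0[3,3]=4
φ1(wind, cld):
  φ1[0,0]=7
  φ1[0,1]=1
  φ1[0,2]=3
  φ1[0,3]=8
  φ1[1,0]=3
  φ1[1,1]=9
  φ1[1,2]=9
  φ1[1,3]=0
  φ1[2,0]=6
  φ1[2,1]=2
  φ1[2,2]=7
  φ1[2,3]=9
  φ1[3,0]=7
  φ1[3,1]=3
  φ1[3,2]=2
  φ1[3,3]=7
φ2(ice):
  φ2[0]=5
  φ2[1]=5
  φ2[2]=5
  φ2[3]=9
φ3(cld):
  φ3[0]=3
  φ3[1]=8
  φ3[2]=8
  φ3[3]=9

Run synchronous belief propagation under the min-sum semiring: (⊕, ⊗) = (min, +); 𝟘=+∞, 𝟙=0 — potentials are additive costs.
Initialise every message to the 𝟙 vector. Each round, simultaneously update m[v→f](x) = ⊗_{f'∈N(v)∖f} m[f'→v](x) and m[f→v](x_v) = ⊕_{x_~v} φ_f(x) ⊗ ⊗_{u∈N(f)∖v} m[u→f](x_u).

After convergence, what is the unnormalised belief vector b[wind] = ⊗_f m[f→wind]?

init: all messages = 𝟙 over 4 values
r1 m[φ0→ice] = [1, 2, 1, 1]
r1 m[φ0→cld] = [1, 1, 1, 1]
r1 m[φ1→wind] = [1, 0, 2, 2]
r1 m[φ1→cld] = [3, 1, 2, 0]
r1 m[φ2→ice] = [5, 5, 5, 9]
r1 m[φ3→cld] = [3, 8, 8, 9]
r1 m[ice→φ0] = [0, 0, 0, 0]
r1 m[ice→φ2] = [0, 0, 0, 0]
r1 m[wind→φ1] = [0, 0, 0, 0]
r1 m[cld→φ0] = [0, 0, 0, 0]
r1 m[cld→φ1] = [0, 0, 0, 0]
r1 m[cld→φ3] = [0, 0, 0, 0]
r2 m[φ0→ice] = [1, 2, 1, 1]
r2 m[φ0→cld] = [1, 1, 1, 1]
r2 m[φ1→wind] = [1, 0, 2, 2]
r2 m[φ1→cld] = [3, 1, 2, 0]
r2 m[φ2→ice] = [5, 5, 5, 9]
r2 m[φ3→cld] = [3, 8, 8, 9]
r2 m[ice→φ0] = [5, 5, 5, 9]
r2 m[ice→φ2] = [1, 2, 1, 1]
r2 m[wind→φ1] = [0, 0, 0, 0]
r2 m[cld→φ0] = [6, 9, 10, 9]
r2 m[cld→φ1] = [4, 9, 9, 10]
r2 m[cld→φ3] = [4, 2, 3, 1]
r3 m[φ0→ice] = [10, 8, 7, 10]
r3 m[φ0→cld] = [6, 6, 7, 6]
r3 m[φ1→wind] = [10, 7, 10, 11]
r3 m[φ1→cld] = [3, 1, 2, 0]
r3 m[φ2→ice] = [5, 5, 5, 9]
r3 m[φ3→cld] = [3, 8, 8, 9]
r3 m[ice→φ0] = [5, 5, 5, 9]
r3 m[ice→φ2] = [1, 2, 1, 1]
r3 m[wind→φ1] = [0, 0, 0, 0]
r3 m[cld→φ0] = [6, 9, 10, 9]
r3 m[cld→φ1] = [4, 9, 9, 10]
r3 m[cld→φ3] = [4, 2, 3, 1]
r4 m[φ0→ice] = [10, 8, 7, 10]
r4 m[φ0→cld] = [6, 6, 7, 6]
r4 m[φ1→wind] = [10, 7, 10, 11]
r4 m[φ1→cld] = [3, 1, 2, 0]
r4 m[φ2→ice] = [5, 5, 5, 9]
r4 m[φ3→cld] = [3, 8, 8, 9]
r4 m[ice→φ0] = [5, 5, 5, 9]
r4 m[ice→φ2] = [10, 8, 7, 10]
r4 m[wind→φ1] = [0, 0, 0, 0]
r4 m[cld→φ0] = [6, 9, 10, 9]
r4 m[cld→φ1] = [9, 14, 15, 15]
r4 m[cld→φ3] = [9, 7, 9, 6]
r5 m[φ0→ice] = [10, 8, 7, 10]
r5 m[φ0→cld] = [6, 6, 7, 6]
r5 m[φ1→wind] = [15, 12, 15, 16]
r5 m[φ1→cld] = [3, 1, 2, 0]
r5 m[φ2→ice] = [5, 5, 5, 9]
r5 m[φ3→cld] = [3, 8, 8, 9]
r5 m[ice→φ0] = [5, 5, 5, 9]
r5 m[ice→φ2] = [10, 8, 7, 10]
r5 m[wind→φ1] = [0, 0, 0, 0]
r5 m[cld→φ0] = [6, 9, 10, 9]
r5 m[cld→φ1] = [9, 14, 15, 15]
r5 m[cld→φ3] = [9, 7, 9, 6]
r6 m[φ0→ice] = [10, 8, 7, 10]
r6 m[φ0→cld] = [6, 6, 7, 6]
r6 m[φ1→wind] = [15, 12, 15, 16]
r6 m[φ1→cld] = [3, 1, 2, 0]
r6 m[φ2→ice] = [5, 5, 5, 9]
r6 m[φ3→cld] = [3, 8, 8, 9]
r6 m[ice→φ0] = [5, 5, 5, 9]
r6 m[ice→φ2] = [10, 8, 7, 10]
r6 m[wind→φ1] = [0, 0, 0, 0]
r6 m[cld→φ0] = [6, 9, 10, 9]
r6 m[cld→φ1] = [9, 14, 15, 15]
r6 m[cld→φ3] = [9, 7, 9, 6]
fixed point reached at round 6
b[wind] = ⊗ incoming = [15, 12, 15, 16]

b[wind] = [15, 12, 15, 16]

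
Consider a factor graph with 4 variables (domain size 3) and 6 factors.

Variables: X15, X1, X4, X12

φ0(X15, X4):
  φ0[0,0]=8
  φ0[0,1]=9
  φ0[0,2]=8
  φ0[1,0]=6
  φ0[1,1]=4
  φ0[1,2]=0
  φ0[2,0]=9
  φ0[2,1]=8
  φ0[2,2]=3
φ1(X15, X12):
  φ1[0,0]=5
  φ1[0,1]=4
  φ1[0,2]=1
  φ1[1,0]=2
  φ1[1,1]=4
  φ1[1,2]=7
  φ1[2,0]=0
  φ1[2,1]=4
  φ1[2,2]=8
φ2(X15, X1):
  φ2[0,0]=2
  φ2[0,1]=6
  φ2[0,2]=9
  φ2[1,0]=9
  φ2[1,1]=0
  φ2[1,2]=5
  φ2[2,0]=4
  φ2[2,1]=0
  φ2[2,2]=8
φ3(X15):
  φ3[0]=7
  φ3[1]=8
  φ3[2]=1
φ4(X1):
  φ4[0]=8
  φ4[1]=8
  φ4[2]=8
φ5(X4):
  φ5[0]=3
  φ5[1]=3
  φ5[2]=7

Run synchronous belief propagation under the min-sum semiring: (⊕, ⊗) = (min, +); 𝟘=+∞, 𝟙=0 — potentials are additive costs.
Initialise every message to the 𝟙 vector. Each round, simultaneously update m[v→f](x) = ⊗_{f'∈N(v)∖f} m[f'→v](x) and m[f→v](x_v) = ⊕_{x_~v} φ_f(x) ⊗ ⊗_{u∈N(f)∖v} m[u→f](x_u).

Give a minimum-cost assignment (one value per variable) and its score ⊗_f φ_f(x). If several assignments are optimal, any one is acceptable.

init: all messages = 𝟙 over 3 values
r1 m[φ0→X15] = [8, 0, 3]
r1 m[φ0→X4] = [6, 4, 0]
r1 m[φ1→X15] = [1, 2, 0]
r1 m[φ1→X12] = [0, 4, 1]
r1 m[φ2→X15] = [2, 0, 0]
r1 m[φ2→X1] = [2, 0, 5]
r1 m[φ3→X15] = [7, 8, 1]
r1 m[φ4→X1] = [8, 8, 8]
r1 m[φ5→X4] = [3, 3, 7]
r1 m[X15→φ0] = [0, 0, 0]
r1 m[X15→φ1] = [0, 0, 0]
r1 m[X15→φ2] = [0, 0, 0]
r1 m[X15→φ3] = [0, 0, 0]
r1 m[X1→φ2] = [0, 0, 0]
r1 m[X1→φ4] = [0, 0, 0]
r1 m[X4→φ0] = [0, 0, 0]
r1 m[X4→φ5] = [0, 0, 0]
r1 m[X12→φ1] = [0, 0, 0]
r2 m[φ0→X15] = [8, 0, 3]
r2 m[φ0→X4] = [6, 4, 0]
r2 m[φ1→X15] = [1, 2, 0]
r2 m[φ1→X12] = [0, 4, 1]
r2 m[φ2→X15] = [2, 0, 0]
r2 m[φ2→X1] = [2, 0, 5]
r2 m[φ3→X15] = [7, 8, 1]
r2 m[φ4→X1] = [8, 8, 8]
r2 m[φ5→X4] = [3, 3, 7]
r2 m[X15→φ0] = [10, 10, 1]
r2 m[X15→φ1] = [17, 8, 4]
r2 m[X15→φ2] = [16, 10, 4]
r2 m[X15→φ3] = [11, 2, 3]
r2 m[X1→φ2] = [8, 8, 8]
r2 m[X1→φ4] = [2, 0, 5]
r2 m[X4→φ0] = [3, 3, 7]
r2 m[X4→φ5] = [6, 4, 0]
r2 m[X12→φ1] = [0, 0, 0]
r3 m[φ0→X15] = [11, 7, 10]
r3 m[φ0→X4] = [10, 9, 4]
r3 m[φ1→X15] = [1, 2, 0]
r3 m[φ1→X12] = [4, 8, 12]
r3 m[φ2→X15] = [10, 8, 8]
r3 m[φ2→X1] = [8, 4, 12]
r3 m[φ3→X15] = [7, 8, 1]
r3 m[φ4→X1] = [8, 8, 8]
r3 m[φ5→X4] = [3, 3, 7]
r3 m[X15→φ0] = [10, 10, 1]
r3 m[X15→φ1] = [17, 8, 4]
r3 m[X15→φ2] = [16, 10, 4]
r3 m[X15→φ3] = [11, 2, 3]
r3 m[X1→φ2] = [8, 8, 8]
r3 m[X1→φ4] = [2, 0, 5]
r3 m[X4→φ0] = [3, 3, 7]
r3 m[X4→φ5] = [6, 4, 0]
r3 m[X12→φ1] = [0, 0, 0]
r4 m[φ0→X15] = [11, 7, 10]
r4 m[φ0→X4] = [10, 9, 4]
r4 m[φ1→X15] = [1, 2, 0]
r4 m[φ1→X12] = [4, 8, 12]
r4 m[φ2→X15] = [10, 8, 8]
r4 m[φ2→X1] = [8, 4, 12]
r4 m[φ3→X15] = [7, 8, 1]
r4 m[φ4→X1] = [8, 8, 8]
r4 m[φ5→X4] = [3, 3, 7]
r4 m[X15→φ0] = [18, 18, 9]
r4 m[X15→φ1] = [28, 23, 19]
r4 m[X15→φ2] = [19, 17, 11]
r4 m[X15→φ3] = [22, 17, 18]
r4 m[X1→φ2] = [8, 8, 8]
r4 m[X1→φ4] = [8, 4, 12]
r4 m[X4→φ0] = [3, 3, 7]
r4 m[X4→φ5] = [10, 9, 4]
r4 m[X12→φ1] = [0, 0, 0]
r5 m[φ0→X15] = [11, 7, 10]
r5 m[φ0→X4] = [18, 17, 12]
r5 m[φ1→X15] = [1, 2, 0]
r5 m[φ1→X12] = [19, 23, 27]
r5 m[φ2→X15] = [10, 8, 8]
r5 m[φ2→X1] = [15, 11, 19]
r5 m[φ3→X15] = [7, 8, 1]
r5 m[φ4→X1] = [8, 8, 8]
r5 m[φ5→X4] = [3, 3, 7]
r5 m[X15→φ0] = [18, 18, 9]
r5 m[X15→φ1] = [28, 23, 19]
r5 m[X15→φ2] = [19, 17, 11]
r5 m[X15→φ3] = [22, 17, 18]
r5 m[X1→φ2] = [8, 8, 8]
r5 m[X1→φ4] = [8, 4, 12]
r5 m[X4→φ0] = [3, 3, 7]
r5 m[X4→φ5] = [10, 9, 4]
r5 m[X12→φ1] = [0, 0, 0]
r6 m[φ0→X15] = [11, 7, 10]
r6 m[φ0→X4] = [18, 17, 12]
r6 m[φ1→X15] = [1, 2, 0]
r6 m[φ1→X12] = [19, 23, 27]
r6 m[φ2→X15] = [10, 8, 8]
r6 m[φ2→X1] = [15, 11, 19]
r6 m[φ3→X15] = [7, 8, 1]
r6 m[φ4→X1] = [8, 8, 8]
r6 m[φ5→X4] = [3, 3, 7]
r6 m[X15→φ0] = [18, 18, 9]
r6 m[X15→φ1] = [28, 23, 19]
r6 m[X15→φ2] = [19, 17, 11]
r6 m[X15→φ3] = [22, 17, 18]
r6 m[X1→φ2] = [8, 8, 8]
r6 m[X1→φ4] = [15, 11, 19]
r6 m[X4→φ0] = [3, 3, 7]
r6 m[X4→φ5] = [18, 17, 12]
r6 m[X12→φ1] = [0, 0, 0]
r7 m[φ0→X15] = [11, 7, 10]
r7 m[φ0→X4] = [18, 17, 12]
r7 m[φ1→X15] = [1, 2, 0]
r7 m[φ1→X12] = [19, 23, 27]
r7 m[φ2→X15] = [10, 8, 8]
r7 m[φ2→X1] = [15, 11, 19]
r7 m[φ3→X15] = [7, 8, 1]
r7 m[φ4→X1] = [8, 8, 8]
r7 m[φ5→X4] = [3, 3, 7]
r7 m[X15→φ0] = [18, 18, 9]
r7 m[X15→φ1] = [28, 23, 19]
r7 m[X15→φ2] = [19, 17, 11]
r7 m[X15→φ3] = [22, 17, 18]
r7 m[X1→φ2] = [8, 8, 8]
r7 m[X1→φ4] = [15, 11, 19]
r7 m[X4→φ0] = [3, 3, 7]
r7 m[X4→φ5] = [18, 17, 12]
r7 m[X12→φ1] = [0, 0, 0]
fixed point reached at round 7
traceback from X15: (X15=2, X1=1, X4=2, X12=0), score=19

assignment: (X15=2, X1=1, X4=2, X12=0); score = 19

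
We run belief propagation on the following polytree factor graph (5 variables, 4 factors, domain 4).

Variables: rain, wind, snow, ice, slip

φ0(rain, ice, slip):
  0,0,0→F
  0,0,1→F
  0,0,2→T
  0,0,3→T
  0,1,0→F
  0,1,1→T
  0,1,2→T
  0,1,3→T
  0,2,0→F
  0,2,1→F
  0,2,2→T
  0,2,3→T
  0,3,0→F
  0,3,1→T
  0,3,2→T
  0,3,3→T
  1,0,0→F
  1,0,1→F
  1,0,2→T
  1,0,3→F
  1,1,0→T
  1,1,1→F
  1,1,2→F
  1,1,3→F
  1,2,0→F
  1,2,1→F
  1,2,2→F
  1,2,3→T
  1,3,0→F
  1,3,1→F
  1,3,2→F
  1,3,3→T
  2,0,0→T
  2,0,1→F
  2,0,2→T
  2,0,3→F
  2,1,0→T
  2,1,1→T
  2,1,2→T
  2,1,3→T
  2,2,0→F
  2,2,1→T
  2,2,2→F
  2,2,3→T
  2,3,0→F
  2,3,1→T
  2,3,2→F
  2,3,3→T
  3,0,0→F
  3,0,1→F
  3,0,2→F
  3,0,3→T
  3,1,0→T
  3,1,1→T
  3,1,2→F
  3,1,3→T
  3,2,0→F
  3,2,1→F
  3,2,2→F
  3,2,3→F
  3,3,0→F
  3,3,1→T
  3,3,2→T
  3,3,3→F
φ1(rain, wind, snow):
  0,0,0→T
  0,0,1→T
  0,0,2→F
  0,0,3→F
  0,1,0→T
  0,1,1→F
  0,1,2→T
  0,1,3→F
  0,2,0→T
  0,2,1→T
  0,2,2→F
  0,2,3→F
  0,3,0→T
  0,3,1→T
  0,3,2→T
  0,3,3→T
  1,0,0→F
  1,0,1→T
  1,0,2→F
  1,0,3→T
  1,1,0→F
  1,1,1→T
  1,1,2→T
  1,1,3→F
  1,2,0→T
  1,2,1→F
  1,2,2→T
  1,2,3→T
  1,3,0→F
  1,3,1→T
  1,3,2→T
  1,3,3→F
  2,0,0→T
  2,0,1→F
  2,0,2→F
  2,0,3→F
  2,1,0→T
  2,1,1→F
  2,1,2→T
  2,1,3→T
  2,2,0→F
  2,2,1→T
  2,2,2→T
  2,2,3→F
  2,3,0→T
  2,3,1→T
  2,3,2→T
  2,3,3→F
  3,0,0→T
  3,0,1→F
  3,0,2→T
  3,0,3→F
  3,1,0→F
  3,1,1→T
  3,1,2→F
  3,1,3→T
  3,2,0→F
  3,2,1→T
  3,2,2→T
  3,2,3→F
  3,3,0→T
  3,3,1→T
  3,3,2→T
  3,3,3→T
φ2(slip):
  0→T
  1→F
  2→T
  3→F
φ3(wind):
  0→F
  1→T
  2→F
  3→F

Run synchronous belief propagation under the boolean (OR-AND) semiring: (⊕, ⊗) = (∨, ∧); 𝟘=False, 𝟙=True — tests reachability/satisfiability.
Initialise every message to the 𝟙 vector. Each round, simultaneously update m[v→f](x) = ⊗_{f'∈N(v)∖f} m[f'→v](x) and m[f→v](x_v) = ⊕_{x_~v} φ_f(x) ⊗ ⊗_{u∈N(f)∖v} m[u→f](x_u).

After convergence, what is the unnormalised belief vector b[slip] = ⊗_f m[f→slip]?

b[slip] = [T, F, T, F]

init: all messages = 𝟙 over 4 values
r1 m[φ0→rain] = [T, T, T, T]
r1 m[φ0→ice] = [T, T, T, T]
r1 m[φ0→slip] = [T, T, T, T]
r1 m[φ1→rain] = [T, T, T, T]
r1 m[φ1→wind] = [T, T, T, T]
r1 m[φ1→snow] = [T, T, T, T]
r1 m[φ2→slip] = [T, F, T, F]
r1 m[φ3→wind] = [F, T, F, F]
r1 m[rain→φ0] = [T, T, T, T]
r1 m[rain→φ1] = [T, T, T, T]
r1 m[wind→φ1] = [T, T, T, T]
r1 m[wind→φ3] = [T, T, T, T]
r1 m[snow→φ1] = [T, T, T, T]
r1 m[ice→φ0] = [T, T, T, T]
r1 m[slip→φ0] = [T, T, T, T]
r1 m[slip→φ2] = [T, T, T, T]
r2 m[φ0→rain] = [T, T, T, T]
r2 m[φ0→ice] = [T, T, T, T]
r2 m[φ0→slip] = [T, T, T, T]
r2 m[φ1→rain] = [T, T, T, T]
r2 m[φ1→wind] = [T, T, T, T]
r2 m[φ1→snow] = [T, T, T, T]
r2 m[φ2→slip] = [T, F, T, F]
r2 m[φ3→wind] = [F, T, F, F]
r2 m[rain→φ0] = [T, T, T, T]
r2 m[rain→φ1] = [T, T, T, T]
r2 m[wind→φ1] = [F, T, F, F]
r2 m[wind→φ3] = [T, T, T, T]
r2 m[snow→φ1] = [T, T, T, T]
r2 m[ice→φ0] = [T, T, T, T]
r2 m[slip→φ0] = [T, F, T, F]
r2 m[slip→φ2] = [T, T, T, T]
r3 m[φ0→rain] = [T, T, T, T]
r3 m[φ0→ice] = [T, T, T, T]
r3 m[φ0→slip] = [T, T, T, T]
r3 m[φ1→rain] = [T, T, T, T]
r3 m[φ1→wind] = [T, T, T, T]
r3 m[φ1→snow] = [T, T, T, T]
r3 m[φ2→slip] = [T, F, T, F]
r3 m[φ3→wind] = [F, T, F, F]
r3 m[rain→φ0] = [T, T, T, T]
r3 m[rain→φ1] = [T, T, T, T]
r3 m[wind→φ1] = [F, T, F, F]
r3 m[wind→φ3] = [T, T, T, T]
r3 m[snow→φ1] = [T, T, T, T]
r3 m[ice→φ0] = [T, T, T, T]
r3 m[slip→φ0] = [T, F, T, F]
r3 m[slip→φ2] = [T, T, T, T]
fixed point reached at round 3
b[slip] = ⊗ incoming = [T, F, T, F]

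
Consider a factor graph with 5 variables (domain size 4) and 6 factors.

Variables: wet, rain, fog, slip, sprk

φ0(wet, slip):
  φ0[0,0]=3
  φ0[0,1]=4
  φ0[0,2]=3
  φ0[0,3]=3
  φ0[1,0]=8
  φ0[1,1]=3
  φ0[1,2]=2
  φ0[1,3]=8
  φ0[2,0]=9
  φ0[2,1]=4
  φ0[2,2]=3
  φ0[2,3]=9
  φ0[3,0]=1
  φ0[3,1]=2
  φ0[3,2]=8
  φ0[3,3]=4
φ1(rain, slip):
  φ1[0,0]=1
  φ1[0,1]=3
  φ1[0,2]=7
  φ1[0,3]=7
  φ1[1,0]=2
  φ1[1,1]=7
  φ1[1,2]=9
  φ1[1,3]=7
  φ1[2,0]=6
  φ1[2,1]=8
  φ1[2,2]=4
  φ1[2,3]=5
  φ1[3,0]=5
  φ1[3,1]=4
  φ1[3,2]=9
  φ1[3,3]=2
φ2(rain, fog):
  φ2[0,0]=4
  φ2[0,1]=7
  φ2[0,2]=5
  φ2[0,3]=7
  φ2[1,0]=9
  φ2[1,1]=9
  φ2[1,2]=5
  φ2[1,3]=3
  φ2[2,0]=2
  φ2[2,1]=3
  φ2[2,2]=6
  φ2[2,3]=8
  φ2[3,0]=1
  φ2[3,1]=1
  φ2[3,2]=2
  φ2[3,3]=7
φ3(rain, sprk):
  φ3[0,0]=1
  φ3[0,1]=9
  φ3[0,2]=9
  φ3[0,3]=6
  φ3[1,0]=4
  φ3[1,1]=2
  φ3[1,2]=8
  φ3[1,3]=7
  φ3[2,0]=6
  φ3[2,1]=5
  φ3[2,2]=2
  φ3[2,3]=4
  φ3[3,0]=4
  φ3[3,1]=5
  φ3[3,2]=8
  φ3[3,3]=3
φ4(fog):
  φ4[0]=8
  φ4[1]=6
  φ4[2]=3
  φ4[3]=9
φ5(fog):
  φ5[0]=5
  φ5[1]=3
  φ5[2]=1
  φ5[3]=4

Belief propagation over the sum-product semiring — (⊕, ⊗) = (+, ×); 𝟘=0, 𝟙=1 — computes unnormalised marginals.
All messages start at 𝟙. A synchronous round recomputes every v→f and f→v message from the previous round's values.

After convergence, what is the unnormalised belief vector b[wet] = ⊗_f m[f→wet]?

b[wet] = [2879155, 4147390, 5033305, 3970575]

init: all messages = 𝟙 over 4 values
r1 m[φ0→wet] = [13, 21, 25, 15]
r1 m[φ0→slip] = [21, 13, 16, 24]
r1 m[φ1→rain] = [18, 25, 23, 20]
r1 m[φ1→slip] = [14, 22, 29, 21]
r1 m[φ2→rain] = [23, 26, 19, 11]
r1 m[φ2→fog] = [16, 20, 18, 25]
r1 m[φ3→rain] = [25, 21, 17, 20]
r1 m[φ3→sprk] = [15, 21, 27, 20]
r1 m[φ4→fog] = [8, 6, 3, 9]
r1 m[φ5→fog] = [5, 3, 1, 4]
r1 m[wet→φ0] = [1, 1, 1, 1]
r1 m[rain→φ1] = [1, 1, 1, 1]
r1 m[rain→φ2] = [1, 1, 1, 1]
r1 m[rain→φ3] = [1, 1, 1, 1]
r1 m[fog→φ2] = [1, 1, 1, 1]
r1 m[fog→φ4] = [1, 1, 1, 1]
r1 m[fog→φ5] = [1, 1, 1, 1]
r1 m[slip→φ0] = [1, 1, 1, 1]
r1 m[slip→φ1] = [1, 1, 1, 1]
r1 m[sprk→φ3] = [1, 1, 1, 1]
r2 m[φ0→wet] = [13, 21, 25, 15]
r2 m[φ0→slip] = [21, 13, 16, 24]
r2 m[φ1→rain] = [18, 25, 23, 20]
r2 m[φ1→slip] = [14, 22, 29, 21]
r2 m[φ2→rain] = [23, 26, 19, 11]
r2 m[φ2→fog] = [16, 20, 18, 25]
r2 m[φ3→rain] = [25, 21, 17, 20]
r2 m[φ3→sprk] = [15, 21, 27, 20]
r2 m[φ4→fog] = [8, 6, 3, 9]
r2 m[φ5→fog] = [5, 3, 1, 4]
r2 m[wet→φ0] = [1, 1, 1, 1]
r2 m[rain→φ1] = [575, 546, 323, 220]
r2 m[rain→φ2] = [450, 525, 391, 400]
r2 m[rain→φ3] = [414, 650, 437, 220]
r2 m[fog→φ2] = [40, 18, 3, 36]
r2 m[fog→φ4] = [80, 60, 18, 100]
r2 m[fog→φ5] = [128, 120, 54, 225]
r2 m[slip→φ0] = [14, 22, 29, 21]
r2 m[slip→φ1] = [21, 13, 16, 24]
r2 m[sprk→φ3] = [1, 1, 1, 1]
r3 m[φ0→wet] = [280, 404, 490, 374]
r3 m[φ0→slip] = [21, 13, 16, 24]
r3 m[φ1→rain] = [340, 445, 414, 349]
r3 m[φ1→slip] = [4705, 9011, 12211, 9902]
r3 m[φ2→rain] = [553, 645, 440, 316]
r3 m[φ2→fog] = [7707, 9448, 8021, 10653]
r3 m[φ3→rain] = [25, 21, 17, 20]
r3 m[φ3→sprk] = [6516, 8311, 11560, 9442]
r3 m[φ4→fog] = [8, 6, 3, 9]
r3 m[φ5→fog] = [5, 3, 1, 4]
r3 m[wet→φ0] = [1, 1, 1, 1]
r3 m[rain→φ1] = [575, 546, 323, 220]
r3 m[rain→φ2] = [450, 525, 391, 400]
r3 m[rain→φ3] = [414, 650, 437, 220]
r3 m[fog→φ2] = [40, 18, 3, 36]
r3 m[fog→φ4] = [80, 60, 18, 100]
r3 m[fog→φ5] = [128, 120, 54, 225]
r3 m[slip→φ0] = [14, 22, 29, 21]
r3 m[slip→φ1] = [21, 13, 16, 24]
r3 m[sprk→φ3] = [1, 1, 1, 1]
r4 m[φ0→wet] = [280, 404, 490, 374]
r4 m[φ0→slip] = [21, 13, 16, 24]
r4 m[φ1→rain] = [340, 445, 414, 349]
r4 m[φ1→slip] = [4705, 9011, 12211, 9902]
r4 m[φ2→rain] = [553, 645, 440, 316]
r4 m[φ2→fog] = [7707, 9448, 8021, 10653]
r4 m[φ3→rain] = [25, 21, 17, 20]
r4 m[φ3→sprk] = [6516, 8311, 11560, 9442]
r4 m[φ4→fog] = [8, 6, 3, 9]
r4 m[φ5→fog] = [5, 3, 1, 4]
r4 m[wet→φ0] = [1, 1, 1, 1]
r4 m[rain→φ1] = [13825, 13545, 7480, 6320]
r4 m[rain→φ2] = [8500, 9345, 7038, 6980]
r4 m[rain→φ3] = [188020, 287025, 182160, 110284]
r4 m[fog→φ2] = [40, 18, 3, 36]
r4 m[fog→φ4] = [38535, 28344, 8021, 42612]
r4 m[fog→φ5] = [61656, 56688, 24063, 95877]
r4 m[slip→φ0] = [4705, 9011, 12211, 9902]
r4 m[slip→φ1] = [21, 13, 16, 24]
r4 m[sprk→φ3] = [1, 1, 1, 1]
r5 m[φ0→wet] = [116498, 168311, 204140, 160023]
r5 m[φ0→slip] = [21, 13, 16, 24]
r5 m[φ1→rain] = [340, 445, 414, 349]
r5 m[φ1→slip] = [117395, 221410, 305480, 241630]
r5 m[φ2→rain] = [553, 645, 440, 316]
r5 m[φ2→fog] = [139161, 171699, 145413, 192699]
r5 m[φ3→rain] = [25, 21, 17, 20]
r5 m[φ3→sprk] = [2870216, 3728450, 5234972, 4196787]
r5 m[φ4→fog] = [8, 6, 3, 9]
r5 m[φ5→fog] = [5, 3, 1, 4]
r5 m[wet→φ0] = [1, 1, 1, 1]
r5 m[rain→φ1] = [13825, 13545, 7480, 6320]
r5 m[rain→φ2] = [8500, 9345, 7038, 6980]
r5 m[rain→φ3] = [188020, 287025, 182160, 110284]
r5 m[fog→φ2] = [40, 18, 3, 36]
r5 m[fog→φ4] = [38535, 28344, 8021, 42612]
r5 m[fog→φ5] = [61656, 56688, 24063, 95877]
r5 m[slip→φ0] = [4705, 9011, 12211, 9902]
r5 m[slip→φ1] = [21, 13, 16, 24]
r5 m[sprk→φ3] = [1, 1, 1, 1]
r6 m[φ0→wet] = [116498, 168311, 204140, 160023]
r6 m[φ0→slip] = [21, 13, 16, 24]
r6 m[φ1→rain] = [340, 445, 414, 349]
r6 m[φ1→slip] = [117395, 221410, 305480, 241630]
r6 m[φ2→rain] = [553, 645, 440, 316]
r6 m[φ2→fog] = [139161, 171699, 145413, 192699]
r6 m[φ3→rain] = [25, 21, 17, 20]
r6 m[φ3→sprk] = [2870216, 3728450, 5234972, 4196787]
r6 m[φ4→fog] = [8, 6, 3, 9]
r6 m[φ5→fog] = [5, 3, 1, 4]
r6 m[wet→φ0] = [1, 1, 1, 1]
r6 m[rain→φ1] = [13825, 13545, 7480, 6320]
r6 m[rain→φ2] = [8500, 9345, 7038, 6980]
r6 m[rain→φ3] = [188020, 287025, 182160, 110284]
r6 m[fog→φ2] = [40, 18, 3, 36]
r6 m[fog→φ4] = [695805, 515097, 145413, 770796]
r6 m[fog→φ5] = [1113288, 1030194, 436239, 1734291]
r6 m[slip→φ0] = [117395, 221410, 305480, 241630]
r6 m[slip→φ1] = [21, 13, 16, 24]
r6 m[sprk→φ3] = [1, 1, 1, 1]
r7 m[φ0→wet] = [2879155, 4147390, 5033305, 3970575]
r7 m[φ0→slip] = [21, 13, 16, 24]
r7 m[φ1→rain] = [340, 445, 414, 349]
r7 m[φ1→slip] = [117395, 221410, 305480, 241630]
r7 m[φ2→rain] = [553, 645, 440, 316]
r7 m[φ2→fog] = [139161, 171699, 145413, 192699]
r7 m[φ3→rain] = [25, 21, 17, 20]
r7 m[φ3→sprk] = [2870216, 3728450, 5234972, 4196787]
r7 m[φ4→fog] = [8, 6, 3, 9]
r7 m[φ5→fog] = [5, 3, 1, 4]
r7 m[wet→φ0] = [1, 1, 1, 1]
r7 m[rain→φ1] = [13825, 13545, 7480, 6320]
r7 m[rain→φ2] = [8500, 9345, 7038, 6980]
r7 m[rain→φ3] = [188020, 287025, 182160, 110284]
r7 m[fog→φ2] = [40, 18, 3, 36]
r7 m[fog→φ4] = [695805, 515097, 145413, 770796]
r7 m[fog→φ5] = [1113288, 1030194, 436239, 1734291]
r7 m[slip→φ0] = [117395, 221410, 305480, 241630]
r7 m[slip→φ1] = [21, 13, 16, 24]
r7 m[sprk→φ3] = [1, 1, 1, 1]
r8 m[φ0→wet] = [2879155, 4147390, 5033305, 3970575]
r8 m[φ0→slip] = [21, 13, 16, 24]
r8 m[φ1→rain] = [340, 445, 414, 349]
r8 m[φ1→slip] = [117395, 221410, 305480, 241630]
r8 m[φ2→rain] = [553, 645, 440, 316]
r8 m[φ2→fog] = [139161, 171699, 145413, 192699]
r8 m[φ3→rain] = [25, 21, 17, 20]
r8 m[φ3→sprk] = [2870216, 3728450, 5234972, 4196787]
r8 m[φ4→fog] = [8, 6, 3, 9]
r8 m[φ5→fog] = [5, 3, 1, 4]
r8 m[wet→φ0] = [1, 1, 1, 1]
r8 m[rain→φ1] = [13825, 13545, 7480, 6320]
r8 m[rain→φ2] = [8500, 9345, 7038, 6980]
r8 m[rain→φ3] = [188020, 287025, 182160, 110284]
r8 m[fog→φ2] = [40, 18, 3, 36]
r8 m[fog→φ4] = [695805, 515097, 145413, 770796]
r8 m[fog→φ5] = [1113288, 1030194, 436239, 1734291]
r8 m[slip→φ0] = [117395, 221410, 305480, 241630]
r8 m[slip→φ1] = [21, 13, 16, 24]
r8 m[sprk→φ3] = [1, 1, 1, 1]
fixed point reached at round 8
b[wet] = ⊗ incoming = [2879155, 4147390, 5033305, 3970575]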